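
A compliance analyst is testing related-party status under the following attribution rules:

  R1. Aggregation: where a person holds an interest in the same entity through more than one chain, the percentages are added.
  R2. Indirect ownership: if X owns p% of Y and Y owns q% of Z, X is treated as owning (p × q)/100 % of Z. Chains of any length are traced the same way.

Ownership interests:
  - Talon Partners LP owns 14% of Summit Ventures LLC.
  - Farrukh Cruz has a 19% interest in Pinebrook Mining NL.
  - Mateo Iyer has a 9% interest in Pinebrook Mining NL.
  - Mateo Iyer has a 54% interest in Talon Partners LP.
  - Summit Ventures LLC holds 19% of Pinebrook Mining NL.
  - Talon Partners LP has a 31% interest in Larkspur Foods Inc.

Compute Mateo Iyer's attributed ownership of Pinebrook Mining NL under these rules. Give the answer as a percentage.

10.4364%

Chain via Talon Partners LP → Summit Ventures LLC (R2): 54% × 14% × 19% = 1.4364% of Pinebrook Mining NL.
Direct interest in Pinebrook Mining NL: 9%.
Aggregating (R1): 1.4364% + 9% = 10.4364%.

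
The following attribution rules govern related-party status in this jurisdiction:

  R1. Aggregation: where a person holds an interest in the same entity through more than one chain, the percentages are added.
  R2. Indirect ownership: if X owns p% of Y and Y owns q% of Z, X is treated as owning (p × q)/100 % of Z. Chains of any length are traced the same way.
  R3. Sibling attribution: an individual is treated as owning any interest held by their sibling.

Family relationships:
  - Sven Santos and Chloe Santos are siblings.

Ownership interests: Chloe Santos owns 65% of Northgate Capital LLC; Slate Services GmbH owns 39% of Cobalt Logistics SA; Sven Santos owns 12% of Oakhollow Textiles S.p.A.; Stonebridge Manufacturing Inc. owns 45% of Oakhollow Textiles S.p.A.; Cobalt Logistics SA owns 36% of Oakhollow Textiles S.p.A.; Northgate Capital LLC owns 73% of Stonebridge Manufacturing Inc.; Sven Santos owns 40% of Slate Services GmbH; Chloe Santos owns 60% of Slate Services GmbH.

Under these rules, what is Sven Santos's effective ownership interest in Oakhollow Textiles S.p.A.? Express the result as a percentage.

By sibling attribution (R3), Sven Santos is treated as also owning Chloe Santos's interest in Slate Services GmbH, giving 40% + 60% = 100%.
By sibling attribution (R3), Sven Santos is treated as owning Chloe Santos's 65% interest in Northgate Capital LLC.
Chain via Slate Services GmbH → Cobalt Logistics SA (R2): 100% × 39% × 36% = 14.04% of Oakhollow Textiles S.p.A.
Direct interest in Oakhollow Textiles S.p.A: 12%.
Chain via Northgate Capital LLC → Stonebridge Manufacturing Inc. (R2): 65% × 73% × 45% = 21.3525% of Oakhollow Textiles S.p.A.
Aggregating (R1): 14.04% + 12% + 21.3525% = 47.3925%.

47.3925%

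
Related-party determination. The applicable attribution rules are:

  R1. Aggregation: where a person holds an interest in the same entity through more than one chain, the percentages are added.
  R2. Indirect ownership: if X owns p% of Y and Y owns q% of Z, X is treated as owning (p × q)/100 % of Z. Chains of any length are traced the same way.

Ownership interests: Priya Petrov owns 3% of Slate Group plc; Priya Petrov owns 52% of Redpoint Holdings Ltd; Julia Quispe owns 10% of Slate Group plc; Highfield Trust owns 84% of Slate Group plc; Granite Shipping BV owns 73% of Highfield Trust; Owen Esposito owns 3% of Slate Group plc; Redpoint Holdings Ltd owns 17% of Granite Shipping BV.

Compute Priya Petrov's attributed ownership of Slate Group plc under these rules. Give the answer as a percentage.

8.420688%

Chain via Redpoint Holdings Ltd → Granite Shipping BV → Highfield Trust (R2): 52% × 17% × 73% × 84% = 5.420688% of Slate Group plc.
Direct interest in Slate Group plc: 3%.
Aggregating (R1): 5.420688% + 3% = 8.420688%.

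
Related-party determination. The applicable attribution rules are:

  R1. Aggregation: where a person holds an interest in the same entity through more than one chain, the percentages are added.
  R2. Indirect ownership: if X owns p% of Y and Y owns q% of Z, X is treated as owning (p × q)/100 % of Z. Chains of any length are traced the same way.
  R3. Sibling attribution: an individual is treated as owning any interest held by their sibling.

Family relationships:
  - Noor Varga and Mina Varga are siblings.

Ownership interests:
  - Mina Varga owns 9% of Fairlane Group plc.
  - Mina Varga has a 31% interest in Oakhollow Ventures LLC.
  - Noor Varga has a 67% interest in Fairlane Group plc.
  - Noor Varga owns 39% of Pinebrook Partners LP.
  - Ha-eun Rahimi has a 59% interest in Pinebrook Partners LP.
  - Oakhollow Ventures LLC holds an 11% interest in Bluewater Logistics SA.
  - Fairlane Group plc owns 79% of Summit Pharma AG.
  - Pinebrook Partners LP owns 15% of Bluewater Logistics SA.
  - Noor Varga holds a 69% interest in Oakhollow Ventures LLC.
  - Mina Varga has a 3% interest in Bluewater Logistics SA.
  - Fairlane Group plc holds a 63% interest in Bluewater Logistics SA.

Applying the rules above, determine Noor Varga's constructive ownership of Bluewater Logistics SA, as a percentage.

67.73%

By sibling attribution (R3), Noor Varga is treated as also owning Mina Varga's interest in Oakhollow Ventures LLC, giving 69% + 31% = 100%.
By sibling attribution (R3), Noor Varga is treated as also owning Mina Varga's interest in Fairlane Group plc, giving 67% + 9% = 76%.
By sibling attribution (R3), Noor Varga is treated as owning Mina Varga's 3% interest in Bluewater Logistics SA.
Chain via Oakhollow Ventures LLC (R2): 100% × 11% = 11% of Bluewater Logistics SA.
Chain via Pinebrook Partners LP (R2): 39% × 15% = 5.85% of Bluewater Logistics SA.
Chain via Fairlane Group plc (R2): 76% × 63% = 47.88% of Bluewater Logistics SA.
Direct interest in Bluewater Logistics SA: 3%.
Aggregating (R1): 11% + 5.85% + 47.88% + 3% = 67.73%.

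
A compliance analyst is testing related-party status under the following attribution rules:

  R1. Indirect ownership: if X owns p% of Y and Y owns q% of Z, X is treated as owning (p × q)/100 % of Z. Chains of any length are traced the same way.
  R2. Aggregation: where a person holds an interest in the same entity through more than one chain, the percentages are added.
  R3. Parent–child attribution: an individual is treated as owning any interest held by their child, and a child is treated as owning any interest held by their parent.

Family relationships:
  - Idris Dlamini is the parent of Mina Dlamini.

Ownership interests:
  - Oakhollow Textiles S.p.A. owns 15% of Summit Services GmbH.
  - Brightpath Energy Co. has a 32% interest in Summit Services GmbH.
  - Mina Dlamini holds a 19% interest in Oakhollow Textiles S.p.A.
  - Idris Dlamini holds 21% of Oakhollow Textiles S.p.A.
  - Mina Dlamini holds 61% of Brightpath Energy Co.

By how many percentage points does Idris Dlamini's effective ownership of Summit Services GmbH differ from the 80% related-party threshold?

54.48

By parent–child attribution (R3), Idris Dlamini is treated as also owning Mina Dlamini's interest in Oakhollow Textiles S.p.A, giving 21% + 19% = 40%.
By parent–child attribution (R3), Idris Dlamini is treated as owning Mina Dlamini's 61% interest in Brightpath Energy Co.
Chain via Oakhollow Textiles S.p.A. (R1): 40% × 15% = 6% of Summit Services GmbH.
Chain via Brightpath Energy Co. (R1): 61% × 32% = 19.52% of Summit Services GmbH.
Aggregating (R2): 6% + 19.52% = 25.52%.
25.52% falls short of the 80% threshold by 54.48 percentage points.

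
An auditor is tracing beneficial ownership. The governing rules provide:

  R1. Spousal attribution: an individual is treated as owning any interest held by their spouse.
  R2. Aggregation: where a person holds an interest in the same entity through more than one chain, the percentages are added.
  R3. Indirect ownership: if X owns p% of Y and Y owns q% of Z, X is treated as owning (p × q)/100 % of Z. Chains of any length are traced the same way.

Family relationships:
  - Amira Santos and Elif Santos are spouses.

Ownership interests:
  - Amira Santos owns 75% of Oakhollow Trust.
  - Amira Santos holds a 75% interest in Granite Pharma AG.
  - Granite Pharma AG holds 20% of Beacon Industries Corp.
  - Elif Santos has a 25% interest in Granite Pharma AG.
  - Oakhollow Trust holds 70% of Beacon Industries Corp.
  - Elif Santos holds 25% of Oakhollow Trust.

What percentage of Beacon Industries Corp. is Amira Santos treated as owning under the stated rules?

90%

By spousal attribution (R1), Amira Santos is treated as also owning Elif Santos's interest in Granite Pharma AG, giving 75% + 25% = 100%.
By spousal attribution (R1), Amira Santos is treated as also owning Elif Santos's interest in Oakhollow Trust, giving 75% + 25% = 100%.
Chain via Granite Pharma AG (R3): 100% × 20% = 20% of Beacon Industries Corp.
Chain via Oakhollow Trust (R3): 100% × 70% = 70% of Beacon Industries Corp.
Aggregating (R2): 20% + 70% = 90%.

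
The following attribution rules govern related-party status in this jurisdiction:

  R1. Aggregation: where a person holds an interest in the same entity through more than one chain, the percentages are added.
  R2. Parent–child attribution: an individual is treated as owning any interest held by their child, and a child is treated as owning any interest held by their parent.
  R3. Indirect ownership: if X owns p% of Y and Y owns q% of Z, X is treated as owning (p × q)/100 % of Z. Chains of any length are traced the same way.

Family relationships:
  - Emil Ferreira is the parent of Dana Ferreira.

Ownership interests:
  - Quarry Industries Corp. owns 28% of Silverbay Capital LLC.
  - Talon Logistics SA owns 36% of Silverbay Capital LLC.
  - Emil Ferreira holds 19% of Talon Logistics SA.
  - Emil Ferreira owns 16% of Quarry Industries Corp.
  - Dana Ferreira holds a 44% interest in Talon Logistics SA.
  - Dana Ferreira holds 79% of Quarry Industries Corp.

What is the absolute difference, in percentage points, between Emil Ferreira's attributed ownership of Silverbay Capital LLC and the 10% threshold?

39.28

By parent–child attribution (R2), Emil Ferreira is treated as also owning Dana Ferreira's interest in Quarry Industries Corp, giving 16% + 79% = 95%.
By parent–child attribution (R2), Emil Ferreira is treated as also owning Dana Ferreira's interest in Talon Logistics SA, giving 19% + 44% = 63%.
Chain via Quarry Industries Corp. (R3): 95% × 28% = 26.6% of Silverbay Capital LLC.
Chain via Talon Logistics SA (R3): 63% × 36% = 22.68% of Silverbay Capital LLC.
Aggregating (R1): 26.6% + 22.68% = 49.28%.
49.28% exceeds the 10% threshold by 39.28 percentage points.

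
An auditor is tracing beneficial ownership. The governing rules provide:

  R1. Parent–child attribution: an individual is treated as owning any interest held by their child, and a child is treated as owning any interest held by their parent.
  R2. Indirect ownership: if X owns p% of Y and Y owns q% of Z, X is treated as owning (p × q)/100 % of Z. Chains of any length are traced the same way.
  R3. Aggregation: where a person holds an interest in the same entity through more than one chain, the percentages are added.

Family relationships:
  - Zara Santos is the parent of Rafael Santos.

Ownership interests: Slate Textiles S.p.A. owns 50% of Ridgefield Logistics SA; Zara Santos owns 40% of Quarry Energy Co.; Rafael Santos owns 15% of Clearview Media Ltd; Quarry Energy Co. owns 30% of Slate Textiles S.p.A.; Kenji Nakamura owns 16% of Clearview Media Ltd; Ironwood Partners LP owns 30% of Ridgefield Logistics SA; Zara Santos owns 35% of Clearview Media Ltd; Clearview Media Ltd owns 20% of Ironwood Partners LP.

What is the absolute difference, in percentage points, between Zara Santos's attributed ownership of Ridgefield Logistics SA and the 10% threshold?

By parent–child attribution (R1), Zara Santos is treated as also owning Rafael Santos's interest in Clearview Media Ltd, giving 35% + 15% = 50%.
Chain via Quarry Energy Co. → Slate Textiles S.p.A. (R2): 40% × 30% × 50% = 6% of Ridgefield Logistics SA.
Chain via Clearview Media Ltd → Ironwood Partners LP (R2): 50% × 20% × 30% = 3% of Ridgefield Logistics SA.
Aggregating (R3): 6% + 3% = 9%.
9% falls short of the 10% threshold by 1 percentage points.

1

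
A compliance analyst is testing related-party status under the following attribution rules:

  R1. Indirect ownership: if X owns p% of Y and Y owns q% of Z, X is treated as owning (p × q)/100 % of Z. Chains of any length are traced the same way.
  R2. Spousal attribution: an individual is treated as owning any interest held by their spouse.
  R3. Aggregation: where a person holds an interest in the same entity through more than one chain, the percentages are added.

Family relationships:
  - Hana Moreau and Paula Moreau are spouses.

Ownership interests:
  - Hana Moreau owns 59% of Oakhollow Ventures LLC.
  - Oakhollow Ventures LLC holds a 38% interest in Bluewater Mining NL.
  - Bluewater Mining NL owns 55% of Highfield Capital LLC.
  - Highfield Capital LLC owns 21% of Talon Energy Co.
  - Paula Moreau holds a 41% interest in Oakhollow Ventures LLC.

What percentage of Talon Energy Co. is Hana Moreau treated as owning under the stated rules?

By spousal attribution (R2), Hana Moreau is treated as also owning Paula Moreau's interest in Oakhollow Ventures LLC, giving 59% + 41% = 100%.
Chain via Oakhollow Ventures LLC → Bluewater Mining NL → Highfield Capital LLC (R1): 100% × 38% × 55% × 21% = 4.389% of Talon Energy Co.

4.389%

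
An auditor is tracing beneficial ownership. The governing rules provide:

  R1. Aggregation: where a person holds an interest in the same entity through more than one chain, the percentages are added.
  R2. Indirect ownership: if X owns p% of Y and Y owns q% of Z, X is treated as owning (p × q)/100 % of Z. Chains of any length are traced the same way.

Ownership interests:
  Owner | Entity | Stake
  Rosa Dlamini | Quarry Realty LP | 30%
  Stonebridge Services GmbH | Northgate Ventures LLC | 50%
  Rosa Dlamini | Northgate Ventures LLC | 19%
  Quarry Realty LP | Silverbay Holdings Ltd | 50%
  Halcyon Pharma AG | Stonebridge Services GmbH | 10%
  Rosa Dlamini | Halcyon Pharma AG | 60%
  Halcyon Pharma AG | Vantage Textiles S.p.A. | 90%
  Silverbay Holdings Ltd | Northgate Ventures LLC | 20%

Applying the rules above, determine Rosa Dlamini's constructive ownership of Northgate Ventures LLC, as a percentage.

Chain via Halcyon Pharma AG → Stonebridge Services GmbH (R2): 60% × 10% × 50% = 3% of Northgate Ventures LLC.
Chain via Quarry Realty LP → Silverbay Holdings Ltd (R2): 30% × 50% × 20% = 3% of Northgate Ventures LLC.
Direct interest in Northgate Ventures LLC: 19%.
Aggregating (R1): 3% + 3% + 19% = 25%.

25%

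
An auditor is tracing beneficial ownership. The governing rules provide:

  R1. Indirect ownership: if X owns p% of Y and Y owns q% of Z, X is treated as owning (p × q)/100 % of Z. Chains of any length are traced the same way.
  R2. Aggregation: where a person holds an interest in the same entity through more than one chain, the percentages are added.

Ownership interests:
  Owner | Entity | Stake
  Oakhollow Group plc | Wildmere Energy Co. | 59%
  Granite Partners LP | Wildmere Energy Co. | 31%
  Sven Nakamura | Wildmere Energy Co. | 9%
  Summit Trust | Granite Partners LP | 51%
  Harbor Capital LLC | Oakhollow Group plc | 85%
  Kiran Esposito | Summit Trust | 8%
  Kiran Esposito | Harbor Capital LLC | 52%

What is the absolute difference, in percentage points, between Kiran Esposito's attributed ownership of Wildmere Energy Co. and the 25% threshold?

2.3428

Chain via Harbor Capital LLC → Oakhollow Group plc (R1): 52% × 85% × 59% = 26.078% of Wildmere Energy Co.
Chain via Summit Trust → Granite Partners LP (R1): 8% × 51% × 31% = 1.2648% of Wildmere Energy Co.
Aggregating (R2): 26.078% + 1.2648% = 27.3428%.
27.3428% exceeds the 25% threshold by 2.3428 percentage points.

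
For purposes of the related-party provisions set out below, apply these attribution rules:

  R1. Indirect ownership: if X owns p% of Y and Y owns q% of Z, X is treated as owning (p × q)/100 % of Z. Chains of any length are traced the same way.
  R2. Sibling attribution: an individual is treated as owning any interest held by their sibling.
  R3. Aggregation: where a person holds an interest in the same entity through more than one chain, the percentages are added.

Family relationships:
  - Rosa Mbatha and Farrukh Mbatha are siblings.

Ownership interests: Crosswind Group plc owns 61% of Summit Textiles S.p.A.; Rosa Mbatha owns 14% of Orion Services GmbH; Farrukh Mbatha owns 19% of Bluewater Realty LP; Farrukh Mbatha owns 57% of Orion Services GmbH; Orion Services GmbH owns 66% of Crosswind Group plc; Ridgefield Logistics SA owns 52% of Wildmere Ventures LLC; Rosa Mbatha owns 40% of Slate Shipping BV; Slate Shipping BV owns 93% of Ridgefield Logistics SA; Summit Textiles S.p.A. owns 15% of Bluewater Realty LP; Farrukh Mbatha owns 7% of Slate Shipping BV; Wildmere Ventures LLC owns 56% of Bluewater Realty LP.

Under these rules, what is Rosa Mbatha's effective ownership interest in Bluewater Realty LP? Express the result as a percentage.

By sibling attribution (R2), Rosa Mbatha is treated as also owning Farrukh Mbatha's interest in Slate Shipping BV, giving 40% + 7% = 47%.
By sibling attribution (R2), Rosa Mbatha is treated as also owning Farrukh Mbatha's interest in Orion Services GmbH, giving 14% + 57% = 71%.
By sibling attribution (R2), Rosa Mbatha is treated as owning Farrukh Mbatha's 19% interest in Bluewater Realty LP.
Chain via Slate Shipping BV → Ridgefield Logistics SA → Wildmere Ventures LLC (R1): 47% × 93% × 52% × 56% = 12.728352% of Bluewater Realty LP.
Chain via Orion Services GmbH → Crosswind Group plc → Summit Textiles S.p.A. (R1): 71% × 66% × 61% × 15% = 4.28769% of Bluewater Realty LP.
Direct interest in Bluewater Realty LP: 19%.
Aggregating (R3): 12.728352% + 4.28769% + 19% = 36.016042%.

36.016042%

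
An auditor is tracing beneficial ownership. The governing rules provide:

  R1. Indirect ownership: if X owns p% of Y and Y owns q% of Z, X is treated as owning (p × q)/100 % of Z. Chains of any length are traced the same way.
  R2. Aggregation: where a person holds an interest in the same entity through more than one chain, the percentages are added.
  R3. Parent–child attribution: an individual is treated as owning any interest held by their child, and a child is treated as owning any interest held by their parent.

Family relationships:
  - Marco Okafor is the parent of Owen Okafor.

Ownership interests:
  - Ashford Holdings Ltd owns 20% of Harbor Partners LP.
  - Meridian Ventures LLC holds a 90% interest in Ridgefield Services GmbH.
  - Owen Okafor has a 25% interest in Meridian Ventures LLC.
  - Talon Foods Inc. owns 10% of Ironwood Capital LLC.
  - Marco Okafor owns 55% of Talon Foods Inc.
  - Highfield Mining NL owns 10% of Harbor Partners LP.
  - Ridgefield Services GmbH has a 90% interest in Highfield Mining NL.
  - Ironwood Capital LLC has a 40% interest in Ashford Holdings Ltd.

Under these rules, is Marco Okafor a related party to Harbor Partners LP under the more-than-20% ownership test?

By parent–child attribution (R3), Marco Okafor is treated as owning Owen Okafor's 25% interest in Meridian Ventures LLC.
Chain via Talon Foods Inc. → Ironwood Capital LLC → Ashford Holdings Ltd (R1): 55% × 10% × 40% × 20% = 0.44% of Harbor Partners LP.
Chain via Meridian Ventures LLC → Ridgefield Services GmbH → Highfield Mining NL (R1): 25% × 90% × 90% × 10% = 2.025% of Harbor Partners LP.
Aggregating (R2): 0.44% + 2.025% = 2.465%.
2.465% does not exceed the 20% threshold, so Marco is not a related party to Harbor Partners LP.

No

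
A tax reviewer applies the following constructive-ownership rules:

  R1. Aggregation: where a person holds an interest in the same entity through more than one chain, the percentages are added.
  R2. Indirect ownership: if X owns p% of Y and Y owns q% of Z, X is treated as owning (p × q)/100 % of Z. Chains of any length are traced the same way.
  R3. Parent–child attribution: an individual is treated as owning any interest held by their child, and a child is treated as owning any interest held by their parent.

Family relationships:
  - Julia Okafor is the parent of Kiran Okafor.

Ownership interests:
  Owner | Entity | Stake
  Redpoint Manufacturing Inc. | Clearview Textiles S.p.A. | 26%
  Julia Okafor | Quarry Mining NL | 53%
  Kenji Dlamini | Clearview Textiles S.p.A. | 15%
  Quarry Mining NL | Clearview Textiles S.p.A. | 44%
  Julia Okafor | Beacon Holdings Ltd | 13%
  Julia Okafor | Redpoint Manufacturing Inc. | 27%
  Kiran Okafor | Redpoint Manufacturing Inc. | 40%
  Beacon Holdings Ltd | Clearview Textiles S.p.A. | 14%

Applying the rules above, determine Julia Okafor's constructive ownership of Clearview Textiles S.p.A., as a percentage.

By parent–child attribution (R3), Julia Okafor is treated as also owning Kiran Okafor's interest in Redpoint Manufacturing Inc, giving 27% + 40% = 67%.
Chain via Quarry Mining NL (R2): 53% × 44% = 23.32% of Clearview Textiles S.p.A.
Chain via Beacon Holdings Ltd (R2): 13% × 14% = 1.82% of Clearview Textiles S.p.A.
Chain via Redpoint Manufacturing Inc. (R2): 67% × 26% = 17.42% of Clearview Textiles S.p.A.
Aggregating (R1): 23.32% + 1.82% + 17.42% = 42.56%.

42.56%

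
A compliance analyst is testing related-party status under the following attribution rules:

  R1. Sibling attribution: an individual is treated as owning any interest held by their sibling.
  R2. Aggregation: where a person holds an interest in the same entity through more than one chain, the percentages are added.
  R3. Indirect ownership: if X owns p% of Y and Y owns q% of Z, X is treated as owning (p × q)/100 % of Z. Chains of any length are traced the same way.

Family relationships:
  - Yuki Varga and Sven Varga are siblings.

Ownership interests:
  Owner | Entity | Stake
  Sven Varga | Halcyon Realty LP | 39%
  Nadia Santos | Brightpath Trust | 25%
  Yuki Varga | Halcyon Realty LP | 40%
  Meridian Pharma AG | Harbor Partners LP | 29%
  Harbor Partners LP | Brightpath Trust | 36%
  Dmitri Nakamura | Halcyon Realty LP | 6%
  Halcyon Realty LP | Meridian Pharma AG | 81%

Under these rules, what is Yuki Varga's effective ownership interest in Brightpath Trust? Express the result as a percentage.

6.680556%

By sibling attribution (R1), Yuki Varga is treated as also owning Sven Varga's interest in Halcyon Realty LP, giving 40% + 39% = 79%.
Chain via Halcyon Realty LP → Meridian Pharma AG → Harbor Partners LP (R3): 79% × 81% × 29% × 36% = 6.680556% of Brightpath Trust.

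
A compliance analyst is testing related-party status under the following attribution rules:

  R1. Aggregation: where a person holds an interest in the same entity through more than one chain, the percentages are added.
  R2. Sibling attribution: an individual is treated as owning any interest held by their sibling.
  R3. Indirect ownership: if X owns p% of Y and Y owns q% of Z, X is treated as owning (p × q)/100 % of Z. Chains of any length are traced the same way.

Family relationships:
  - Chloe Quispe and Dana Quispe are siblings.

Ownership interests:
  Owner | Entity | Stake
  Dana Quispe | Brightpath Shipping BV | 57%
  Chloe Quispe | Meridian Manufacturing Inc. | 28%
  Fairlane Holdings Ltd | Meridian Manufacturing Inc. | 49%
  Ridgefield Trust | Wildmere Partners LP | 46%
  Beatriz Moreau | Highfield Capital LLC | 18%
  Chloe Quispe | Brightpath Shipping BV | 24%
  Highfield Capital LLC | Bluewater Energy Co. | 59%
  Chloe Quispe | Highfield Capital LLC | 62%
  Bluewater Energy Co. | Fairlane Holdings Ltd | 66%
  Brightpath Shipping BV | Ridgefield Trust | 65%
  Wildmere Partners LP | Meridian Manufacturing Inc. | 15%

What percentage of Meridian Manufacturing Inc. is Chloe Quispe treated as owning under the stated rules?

By sibling attribution (R2), Chloe Quispe is treated as also owning Dana Quispe's interest in Brightpath Shipping BV, giving 24% + 57% = 81%.
Chain via Brightpath Shipping BV → Ridgefield Trust → Wildmere Partners LP (R3): 81% × 65% × 46% × 15% = 3.63285% of Meridian Manufacturing Inc.
Chain via Highfield Capital LLC → Bluewater Energy Co. → Fairlane Holdings Ltd (R3): 62% × 59% × 66% × 49% = 11.829972% of Meridian Manufacturing Inc.
Direct interest in Meridian Manufacturing Inc: 28%.
Aggregating (R1): 3.63285% + 11.829972% + 28% = 43.462822%.

43.462822%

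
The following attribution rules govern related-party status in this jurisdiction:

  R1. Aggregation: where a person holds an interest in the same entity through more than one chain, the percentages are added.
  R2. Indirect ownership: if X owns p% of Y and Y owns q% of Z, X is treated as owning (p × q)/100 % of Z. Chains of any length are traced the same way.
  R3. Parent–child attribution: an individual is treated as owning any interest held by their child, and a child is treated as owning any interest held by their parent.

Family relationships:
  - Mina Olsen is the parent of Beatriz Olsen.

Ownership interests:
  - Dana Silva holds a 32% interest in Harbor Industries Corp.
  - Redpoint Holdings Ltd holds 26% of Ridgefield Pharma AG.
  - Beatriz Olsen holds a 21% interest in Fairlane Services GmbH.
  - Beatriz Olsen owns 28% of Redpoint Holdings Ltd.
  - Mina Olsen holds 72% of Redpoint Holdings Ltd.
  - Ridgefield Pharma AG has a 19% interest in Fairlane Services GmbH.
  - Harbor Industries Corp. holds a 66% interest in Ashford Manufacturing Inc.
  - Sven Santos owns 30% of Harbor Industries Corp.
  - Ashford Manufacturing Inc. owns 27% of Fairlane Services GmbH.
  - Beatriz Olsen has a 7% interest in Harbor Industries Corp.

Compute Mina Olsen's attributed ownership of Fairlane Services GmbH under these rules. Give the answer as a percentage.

By parent–child attribution (R3), Mina Olsen is treated as also owning Beatriz Olsen's interest in Redpoint Holdings Ltd, giving 72% + 28% = 100%.
By parent–child attribution (R3), Mina Olsen is treated as owning Beatriz Olsen's 7% interest in Harbor Industries Corp.
By parent–child attribution (R3), Mina Olsen is treated as owning Beatriz Olsen's 21% interest in Fairlane Services GmbH.
Chain via Redpoint Holdings Ltd → Ridgefield Pharma AG (R2): 100% × 26% × 19% = 4.94% of Fairlane Services GmbH.
Chain via Harbor Industries Corp. → Ashford Manufacturing Inc. (R2): 7% × 66% × 27% = 1.2474% of Fairlane Services GmbH.
Direct interest in Fairlane Services GmbH: 21%.
Aggregating (R1): 4.94% + 1.2474% + 21% = 27.1874%.

27.1874%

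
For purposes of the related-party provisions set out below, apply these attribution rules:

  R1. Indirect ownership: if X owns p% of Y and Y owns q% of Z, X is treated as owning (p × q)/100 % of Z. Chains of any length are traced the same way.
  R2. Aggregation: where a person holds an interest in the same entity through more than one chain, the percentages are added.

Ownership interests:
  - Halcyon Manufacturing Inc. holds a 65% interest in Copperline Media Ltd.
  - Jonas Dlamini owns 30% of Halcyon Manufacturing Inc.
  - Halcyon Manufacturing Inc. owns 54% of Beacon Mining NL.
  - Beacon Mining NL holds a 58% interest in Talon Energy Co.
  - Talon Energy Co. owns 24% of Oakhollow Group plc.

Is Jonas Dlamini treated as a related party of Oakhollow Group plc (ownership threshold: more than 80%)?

Chain via Halcyon Manufacturing Inc. → Beacon Mining NL → Talon Energy Co. (R1): 30% × 54% × 58% × 24% = 2.25504% of Oakhollow Group plc.
2.25504% does not exceed the 80% threshold, so Jonas is not a related party to Oakhollow Group plc.

No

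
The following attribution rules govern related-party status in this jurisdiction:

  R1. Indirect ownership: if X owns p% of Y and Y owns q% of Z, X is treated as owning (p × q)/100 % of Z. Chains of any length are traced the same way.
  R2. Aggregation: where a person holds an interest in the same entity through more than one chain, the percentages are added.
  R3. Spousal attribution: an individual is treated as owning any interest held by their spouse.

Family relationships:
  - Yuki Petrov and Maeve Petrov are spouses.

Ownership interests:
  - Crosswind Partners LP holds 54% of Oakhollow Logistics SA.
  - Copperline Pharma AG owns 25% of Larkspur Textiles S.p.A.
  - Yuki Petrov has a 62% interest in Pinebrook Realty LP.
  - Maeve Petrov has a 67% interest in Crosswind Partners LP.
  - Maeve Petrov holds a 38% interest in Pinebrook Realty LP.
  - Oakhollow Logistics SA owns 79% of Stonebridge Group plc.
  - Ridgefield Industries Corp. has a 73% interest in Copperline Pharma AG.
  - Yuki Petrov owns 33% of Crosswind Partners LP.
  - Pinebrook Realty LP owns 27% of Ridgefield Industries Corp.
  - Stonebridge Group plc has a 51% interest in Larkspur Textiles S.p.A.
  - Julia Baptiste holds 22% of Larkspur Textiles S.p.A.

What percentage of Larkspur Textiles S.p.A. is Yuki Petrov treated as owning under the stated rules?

By spousal attribution (R3), Yuki Petrov is treated as also owning Maeve Petrov's interest in Pinebrook Realty LP, giving 62% + 38% = 100%.
By spousal attribution (R3), Yuki Petrov is treated as also owning Maeve Petrov's interest in Crosswind Partners LP, giving 33% + 67% = 100%.
Chain via Pinebrook Realty LP → Ridgefield Industries Corp. → Copperline Pharma AG (R1): 100% × 27% × 73% × 25% = 4.9275% of Larkspur Textiles S.p.A.
Chain via Crosswind Partners LP → Oakhollow Logistics SA → Stonebridge Group plc (R1): 100% × 54% × 79% × 51% = 21.7566% of Larkspur Textiles S.p.A.
Aggregating (R2): 4.9275% + 21.7566% = 26.6841%.

26.6841%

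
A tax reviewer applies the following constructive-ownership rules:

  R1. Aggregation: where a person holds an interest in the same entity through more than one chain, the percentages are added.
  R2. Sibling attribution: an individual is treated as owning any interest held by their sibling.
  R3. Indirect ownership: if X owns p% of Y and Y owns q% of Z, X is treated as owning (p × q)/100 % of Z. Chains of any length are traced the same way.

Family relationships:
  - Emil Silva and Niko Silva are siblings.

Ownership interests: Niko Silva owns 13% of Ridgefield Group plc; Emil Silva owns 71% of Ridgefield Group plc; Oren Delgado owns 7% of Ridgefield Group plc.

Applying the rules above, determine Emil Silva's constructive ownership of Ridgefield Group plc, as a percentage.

84%

By sibling attribution (R2), Emil Silva is treated as also owning Niko Silva's interest in Ridgefield Group plc, giving 71% + 13% = 84%.
Direct interest in Ridgefield Group plc: 84%.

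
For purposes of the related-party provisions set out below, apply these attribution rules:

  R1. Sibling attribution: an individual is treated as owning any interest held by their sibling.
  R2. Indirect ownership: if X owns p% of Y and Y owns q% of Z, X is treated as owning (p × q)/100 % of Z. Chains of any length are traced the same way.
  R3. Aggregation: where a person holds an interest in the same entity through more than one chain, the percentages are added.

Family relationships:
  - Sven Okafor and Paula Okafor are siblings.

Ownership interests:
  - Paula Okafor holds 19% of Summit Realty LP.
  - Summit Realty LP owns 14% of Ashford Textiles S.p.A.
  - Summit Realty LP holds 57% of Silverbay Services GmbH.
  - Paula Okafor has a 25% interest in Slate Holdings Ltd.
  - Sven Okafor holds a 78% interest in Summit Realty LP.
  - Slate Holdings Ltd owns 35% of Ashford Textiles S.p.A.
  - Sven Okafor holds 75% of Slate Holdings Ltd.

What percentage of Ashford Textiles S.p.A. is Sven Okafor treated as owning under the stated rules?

By sibling attribution (R1), Sven Okafor is treated as also owning Paula Okafor's interest in Slate Holdings Ltd, giving 75% + 25% = 100%.
By sibling attribution (R1), Sven Okafor is treated as also owning Paula Okafor's interest in Summit Realty LP, giving 78% + 19% = 97%.
Chain via Slate Holdings Ltd (R2): 100% × 35% = 35% of Ashford Textiles S.p.A.
Chain via Summit Realty LP (R2): 97% × 14% = 13.58% of Ashford Textiles S.p.A.
Aggregating (R3): 35% + 13.58% = 48.58%.

48.58%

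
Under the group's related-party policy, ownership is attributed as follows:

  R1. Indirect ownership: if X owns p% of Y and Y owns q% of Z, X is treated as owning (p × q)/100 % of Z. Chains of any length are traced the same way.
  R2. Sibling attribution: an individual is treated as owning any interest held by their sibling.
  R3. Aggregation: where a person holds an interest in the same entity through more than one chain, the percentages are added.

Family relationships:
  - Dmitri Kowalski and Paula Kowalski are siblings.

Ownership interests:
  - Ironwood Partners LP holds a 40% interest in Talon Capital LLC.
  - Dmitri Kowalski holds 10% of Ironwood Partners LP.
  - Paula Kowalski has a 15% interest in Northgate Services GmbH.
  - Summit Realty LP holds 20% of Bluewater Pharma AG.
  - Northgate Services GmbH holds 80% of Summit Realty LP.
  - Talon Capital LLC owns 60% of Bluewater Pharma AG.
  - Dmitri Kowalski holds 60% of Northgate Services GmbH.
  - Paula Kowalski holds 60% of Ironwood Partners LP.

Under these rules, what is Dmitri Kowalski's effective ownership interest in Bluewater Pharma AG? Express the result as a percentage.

By sibling attribution (R2), Dmitri Kowalski is treated as also owning Paula Kowalski's interest in Northgate Services GmbH, giving 60% + 15% = 75%.
By sibling attribution (R2), Dmitri Kowalski is treated as also owning Paula Kowalski's interest in Ironwood Partners LP, giving 10% + 60% = 70%.
Chain via Northgate Services GmbH → Summit Realty LP (R1): 75% × 80% × 20% = 12% of Bluewater Pharma AG.
Chain via Ironwood Partners LP → Talon Capital LLC (R1): 70% × 40% × 60% = 16.8% of Bluewater Pharma AG.
Aggregating (R3): 12% + 16.8% = 28.8%.

28.8%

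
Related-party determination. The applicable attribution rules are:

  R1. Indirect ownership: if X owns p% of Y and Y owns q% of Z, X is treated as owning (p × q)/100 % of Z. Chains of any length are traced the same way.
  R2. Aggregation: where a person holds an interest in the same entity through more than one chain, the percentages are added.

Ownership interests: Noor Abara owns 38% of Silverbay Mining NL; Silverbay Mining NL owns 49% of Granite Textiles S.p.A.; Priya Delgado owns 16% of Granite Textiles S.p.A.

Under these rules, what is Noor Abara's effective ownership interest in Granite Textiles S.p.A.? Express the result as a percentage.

Chain via Silverbay Mining NL (R1): 38% × 49% = 18.62% of Granite Textiles S.p.A.

18.62%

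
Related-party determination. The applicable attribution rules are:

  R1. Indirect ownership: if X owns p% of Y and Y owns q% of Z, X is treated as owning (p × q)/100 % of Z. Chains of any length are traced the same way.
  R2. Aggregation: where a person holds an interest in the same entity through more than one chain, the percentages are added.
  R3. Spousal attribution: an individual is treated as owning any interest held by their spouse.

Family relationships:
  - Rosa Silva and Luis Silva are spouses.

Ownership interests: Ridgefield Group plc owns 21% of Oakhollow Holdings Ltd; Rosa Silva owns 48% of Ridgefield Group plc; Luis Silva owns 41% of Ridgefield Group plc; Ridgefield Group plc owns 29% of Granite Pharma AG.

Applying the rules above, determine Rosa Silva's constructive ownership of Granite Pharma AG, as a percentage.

By spousal attribution (R3), Rosa Silva is treated as also owning Luis Silva's interest in Ridgefield Group plc, giving 48% + 41% = 89%.
Chain via Ridgefield Group plc (R1): 89% × 29% = 25.81% of Granite Pharma AG.

25.81%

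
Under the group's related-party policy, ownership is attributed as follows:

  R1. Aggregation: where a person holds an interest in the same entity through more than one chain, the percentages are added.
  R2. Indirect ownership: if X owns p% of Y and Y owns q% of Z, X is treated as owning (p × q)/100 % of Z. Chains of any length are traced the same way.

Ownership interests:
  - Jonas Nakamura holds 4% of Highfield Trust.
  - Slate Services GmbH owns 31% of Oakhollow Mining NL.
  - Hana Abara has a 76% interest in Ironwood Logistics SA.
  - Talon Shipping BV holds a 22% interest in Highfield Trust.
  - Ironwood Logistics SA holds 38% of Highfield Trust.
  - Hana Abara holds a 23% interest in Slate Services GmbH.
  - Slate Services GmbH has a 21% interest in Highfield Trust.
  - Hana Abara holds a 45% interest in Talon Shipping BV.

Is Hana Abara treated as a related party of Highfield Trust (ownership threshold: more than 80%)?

No

Chain via Talon Shipping BV (R2): 45% × 22% = 9.9% of Highfield Trust.
Chain via Slate Services GmbH (R2): 23% × 21% = 4.83% of Highfield Trust.
Chain via Ironwood Logistics SA (R2): 76% × 38% = 28.88% of Highfield Trust.
Aggregating (R1): 9.9% + 4.83% + 28.88% = 43.61%.
43.61% does not exceed the 80% threshold, so Hana is not a related party to Highfield Trust.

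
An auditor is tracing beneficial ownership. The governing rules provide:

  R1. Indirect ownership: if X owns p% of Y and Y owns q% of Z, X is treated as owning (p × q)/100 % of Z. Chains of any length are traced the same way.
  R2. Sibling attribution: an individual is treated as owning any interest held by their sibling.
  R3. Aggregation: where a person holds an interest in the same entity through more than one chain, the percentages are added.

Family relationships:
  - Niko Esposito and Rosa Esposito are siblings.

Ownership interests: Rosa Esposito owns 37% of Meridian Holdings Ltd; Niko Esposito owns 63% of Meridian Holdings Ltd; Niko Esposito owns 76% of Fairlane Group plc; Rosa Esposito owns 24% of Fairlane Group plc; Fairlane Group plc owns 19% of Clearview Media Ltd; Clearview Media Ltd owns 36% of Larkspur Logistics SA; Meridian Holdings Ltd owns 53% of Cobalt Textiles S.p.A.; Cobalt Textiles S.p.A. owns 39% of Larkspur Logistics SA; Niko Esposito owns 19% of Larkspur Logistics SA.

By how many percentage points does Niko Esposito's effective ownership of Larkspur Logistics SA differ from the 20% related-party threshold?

26.51

By sibling attribution (R2), Niko Esposito is treated as also owning Rosa Esposito's interest in Fairlane Group plc, giving 76% + 24% = 100%.
By sibling attribution (R2), Niko Esposito is treated as also owning Rosa Esposito's interest in Meridian Holdings Ltd, giving 63% + 37% = 100%.
Chain via Fairlane Group plc → Clearview Media Ltd (R1): 100% × 19% × 36% = 6.84% of Larkspur Logistics SA.
Chain via Meridian Holdings Ltd → Cobalt Textiles S.p.A. (R1): 100% × 53% × 39% = 20.67% of Larkspur Logistics SA.
Direct interest in Larkspur Logistics SA: 19%.
Aggregating (R3): 6.84% + 20.67% + 19% = 46.51%.
46.51% exceeds the 20% threshold by 26.51 percentage points.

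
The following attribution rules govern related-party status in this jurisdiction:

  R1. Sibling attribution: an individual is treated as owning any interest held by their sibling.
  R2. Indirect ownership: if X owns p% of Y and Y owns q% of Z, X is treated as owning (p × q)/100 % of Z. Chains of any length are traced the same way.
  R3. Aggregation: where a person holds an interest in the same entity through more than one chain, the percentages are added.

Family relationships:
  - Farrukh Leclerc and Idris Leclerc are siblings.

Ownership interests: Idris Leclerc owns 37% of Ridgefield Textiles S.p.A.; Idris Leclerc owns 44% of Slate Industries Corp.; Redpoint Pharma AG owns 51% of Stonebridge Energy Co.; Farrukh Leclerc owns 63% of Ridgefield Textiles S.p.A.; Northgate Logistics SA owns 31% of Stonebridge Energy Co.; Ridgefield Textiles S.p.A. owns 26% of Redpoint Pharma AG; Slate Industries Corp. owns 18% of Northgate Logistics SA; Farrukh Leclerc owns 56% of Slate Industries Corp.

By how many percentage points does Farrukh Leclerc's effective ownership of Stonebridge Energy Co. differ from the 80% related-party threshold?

61.16

By sibling attribution (R1), Farrukh Leclerc is treated as also owning Idris Leclerc's interest in Slate Industries Corp, giving 56% + 44% = 100%.
By sibling attribution (R1), Farrukh Leclerc is treated as also owning Idris Leclerc's interest in Ridgefield Textiles S.p.A, giving 63% + 37% = 100%.
Chain via Slate Industries Corp. → Northgate Logistics SA (R2): 100% × 18% × 31% = 5.58% of Stonebridge Energy Co.
Chain via Ridgefield Textiles S.p.A. → Redpoint Pharma AG (R2): 100% × 26% × 51% = 13.26% of Stonebridge Energy Co.
Aggregating (R3): 5.58% + 13.26% = 18.84%.
18.84% falls short of the 80% threshold by 61.16 percentage points.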